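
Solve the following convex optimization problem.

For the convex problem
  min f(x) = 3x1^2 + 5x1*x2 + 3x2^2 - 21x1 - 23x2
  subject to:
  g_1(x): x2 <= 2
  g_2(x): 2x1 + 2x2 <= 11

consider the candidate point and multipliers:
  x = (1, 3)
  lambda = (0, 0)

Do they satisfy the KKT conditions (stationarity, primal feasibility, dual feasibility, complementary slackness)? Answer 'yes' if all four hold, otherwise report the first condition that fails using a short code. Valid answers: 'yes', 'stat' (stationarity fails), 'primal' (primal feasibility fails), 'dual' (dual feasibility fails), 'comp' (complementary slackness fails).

Gradient of f: grad f(x) = Q x + c = (0, 0)
Constraint values g_i(x) = a_i^T x - b_i:
  g_1((1, 3)) = 1
  g_2((1, 3)) = -3
Stationarity residual: grad f(x) + sum_i lambda_i a_i = (0, 0)
  -> stationarity OK
Primal feasibility (all g_i <= 0): FAILS
Dual feasibility (all lambda_i >= 0): OK
Complementary slackness (lambda_i * g_i(x) = 0 for all i): OK

Verdict: the first failing condition is primal_feasibility -> primal.

primal


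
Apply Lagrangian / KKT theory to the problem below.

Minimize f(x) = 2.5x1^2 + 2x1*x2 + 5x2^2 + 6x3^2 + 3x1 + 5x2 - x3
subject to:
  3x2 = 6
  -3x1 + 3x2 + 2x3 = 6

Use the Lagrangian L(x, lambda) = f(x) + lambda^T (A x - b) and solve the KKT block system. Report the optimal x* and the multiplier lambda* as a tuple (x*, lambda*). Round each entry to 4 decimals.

Form the Lagrangian:
  L(x, lambda) = (1/2) x^T Q x + c^T x + lambda^T (A x - b)
Stationarity (grad_x L = 0): Q x + c + A^T lambda = 0.
Primal feasibility: A x = b.

This gives the KKT block system:
  [ Q   A^T ] [ x     ]   [-c ]
  [ A    0  ] [ lambda ] = [ b ]

Solving the linear system:
  x*      = (-0.1719, 2, -0.2578)
  lambda* = (-10.2656, 2.0469)
  f(x*)   = 29.5273

x* = (-0.1719, 2, -0.2578), lambda* = (-10.2656, 2.0469)


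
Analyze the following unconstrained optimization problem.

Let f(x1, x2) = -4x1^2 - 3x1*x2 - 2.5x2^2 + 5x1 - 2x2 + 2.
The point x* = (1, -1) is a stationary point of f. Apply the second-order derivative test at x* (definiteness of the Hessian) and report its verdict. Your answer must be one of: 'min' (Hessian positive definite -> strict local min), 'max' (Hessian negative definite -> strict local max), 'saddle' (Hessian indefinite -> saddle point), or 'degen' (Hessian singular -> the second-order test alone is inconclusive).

Compute the Hessian H = grad^2 f:
  H = [[-8, -3], [-3, -5]]
Verify stationarity: grad f(x*) = H x* + g = (0, 0).
Eigenvalues of H: -9.8541, -3.1459.
Both eigenvalues < 0, so H is negative definite -> x* is a strict local max.

max


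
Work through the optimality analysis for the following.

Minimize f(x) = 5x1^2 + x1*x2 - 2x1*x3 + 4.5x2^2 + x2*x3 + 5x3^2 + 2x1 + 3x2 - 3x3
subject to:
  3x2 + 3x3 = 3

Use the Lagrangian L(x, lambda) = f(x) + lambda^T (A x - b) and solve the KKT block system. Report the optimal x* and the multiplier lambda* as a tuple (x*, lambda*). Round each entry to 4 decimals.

Form the Lagrangian:
  L(x, lambda) = (1/2) x^T Q x + c^T x + lambda^T (A x - b)
Stationarity (grad_x L = 0): Q x + c + A^T lambda = 0.
Primal feasibility: A x = b.

This gives the KKT block system:
  [ Q   A^T ] [ x     ]   [-c ]
  [ A    0  ] [ lambda ] = [ b ]

Solving the linear system:
  x*      = (-0.0559, 0.1863, 0.8137)
  lambda* = (-1.8116)
  f(x*)   = 1.7205

x* = (-0.0559, 0.1863, 0.8137), lambda* = (-1.8116)


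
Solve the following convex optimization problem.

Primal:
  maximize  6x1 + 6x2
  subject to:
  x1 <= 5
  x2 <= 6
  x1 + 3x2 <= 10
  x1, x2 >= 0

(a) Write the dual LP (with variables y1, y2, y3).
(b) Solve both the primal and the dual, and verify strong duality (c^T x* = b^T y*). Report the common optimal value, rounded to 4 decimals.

The standard primal-dual pair for 'max c^T x s.t. A x <= b, x >= 0' is:
  Dual:  min b^T y  s.t.  A^T y >= c,  y >= 0.

So the dual LP is:
  minimize  5y1 + 6y2 + 10y3
  subject to:
    y1 + y3 >= 6
    y2 + 3y3 >= 6
    y1, y2, y3 >= 0

Solving the primal: x* = (5, 1.6667).
  primal value c^T x* = 40.
Solving the dual: y* = (4, 0, 2).
  dual value b^T y* = 40.
Strong duality: c^T x* = b^T y*. Confirmed.

40


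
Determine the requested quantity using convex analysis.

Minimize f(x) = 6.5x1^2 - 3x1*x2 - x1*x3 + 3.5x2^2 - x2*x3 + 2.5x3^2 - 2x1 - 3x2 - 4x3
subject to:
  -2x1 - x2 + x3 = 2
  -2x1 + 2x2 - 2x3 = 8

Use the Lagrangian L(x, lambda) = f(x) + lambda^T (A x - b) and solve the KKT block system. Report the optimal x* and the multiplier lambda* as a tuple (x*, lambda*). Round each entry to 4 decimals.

Form the Lagrangian:
  L(x, lambda) = (1/2) x^T Q x + c^T x + lambda^T (A x - b)
Stationarity (grad_x L = 0): Q x + c + A^T lambda = 0.
Primal feasibility: A x = b.

This gives the KKT block system:
  [ Q   A^T ] [ x     ]   [-c ]
  [ A    0  ] [ lambda ] = [ b ]

Solving the linear system:
  x*      = (-2, 0.7, -1.3)
  lambda* = (-6.5333, -7.8667)
  f(x*)   = 41.55

x* = (-2, 0.7, -1.3), lambda* = (-6.5333, -7.8667)


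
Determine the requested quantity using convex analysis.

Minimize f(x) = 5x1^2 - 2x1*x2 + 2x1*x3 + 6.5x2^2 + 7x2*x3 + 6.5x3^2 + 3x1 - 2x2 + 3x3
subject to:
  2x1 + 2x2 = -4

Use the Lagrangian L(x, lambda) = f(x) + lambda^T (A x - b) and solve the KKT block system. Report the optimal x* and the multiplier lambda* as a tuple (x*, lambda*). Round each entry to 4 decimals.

Form the Lagrangian:
  L(x, lambda) = (1/2) x^T Q x + c^T x + lambda^T (A x - b)
Stationarity (grad_x L = 0): Q x + c + A^T lambda = 0.
Primal feasibility: A x = b.

This gives the KKT block system:
  [ Q   A^T ] [ x     ]   [-c ]
  [ A    0  ] [ lambda ] = [ b ]

Solving the linear system:
  x*      = (-1.227, -0.773, 0.3742)
  lambda* = (3.4877)
  f(x*)   = 6.4693

x* = (-1.227, -0.773, 0.3742), lambda* = (3.4877)


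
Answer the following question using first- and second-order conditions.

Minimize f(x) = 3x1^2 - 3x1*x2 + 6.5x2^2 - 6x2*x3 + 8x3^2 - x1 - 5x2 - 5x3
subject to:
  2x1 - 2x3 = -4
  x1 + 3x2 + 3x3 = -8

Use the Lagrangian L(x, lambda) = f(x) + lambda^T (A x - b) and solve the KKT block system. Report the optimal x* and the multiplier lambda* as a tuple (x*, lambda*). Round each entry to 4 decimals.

Form the Lagrangian:
  L(x, lambda) = (1/2) x^T Q x + c^T x + lambda^T (A x - b)
Stationarity (grad_x L = 0): Q x + c + A^T lambda = 0.
Primal feasibility: A x = b.

This gives the KKT block system:
  [ Q   A^T ] [ x     ]   [-c ]
  [ A    0  ] [ lambda ] = [ b ]

Solving the linear system:
  x*      = (-2.4823, -1.3569, -0.4823)
  lambda* = (3.8617, 4.0997)
  f(x*)   = 29.9614

x* = (-2.4823, -1.3569, -0.4823), lambda* = (3.8617, 4.0997)


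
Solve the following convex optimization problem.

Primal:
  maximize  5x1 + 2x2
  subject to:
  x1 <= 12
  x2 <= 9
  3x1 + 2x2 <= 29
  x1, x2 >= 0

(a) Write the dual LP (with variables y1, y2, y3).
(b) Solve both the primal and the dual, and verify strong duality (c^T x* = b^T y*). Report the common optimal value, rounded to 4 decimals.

The standard primal-dual pair for 'max c^T x s.t. A x <= b, x >= 0' is:
  Dual:  min b^T y  s.t.  A^T y >= c,  y >= 0.

So the dual LP is:
  minimize  12y1 + 9y2 + 29y3
  subject to:
    y1 + 3y3 >= 5
    y2 + 2y3 >= 2
    y1, y2, y3 >= 0

Solving the primal: x* = (9.6667, 0).
  primal value c^T x* = 48.3333.
Solving the dual: y* = (0, 0, 1.6667).
  dual value b^T y* = 48.3333.
Strong duality: c^T x* = b^T y*. Confirmed.

48.3333


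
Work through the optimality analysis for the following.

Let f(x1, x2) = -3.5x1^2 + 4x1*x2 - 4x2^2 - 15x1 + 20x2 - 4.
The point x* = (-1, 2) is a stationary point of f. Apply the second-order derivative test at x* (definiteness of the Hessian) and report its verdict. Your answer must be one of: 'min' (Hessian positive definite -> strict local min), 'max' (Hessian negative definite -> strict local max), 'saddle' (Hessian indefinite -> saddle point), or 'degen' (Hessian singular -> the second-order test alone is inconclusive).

Compute the Hessian H = grad^2 f:
  H = [[-7, 4], [4, -8]]
Verify stationarity: grad f(x*) = H x* + g = (0, 0).
Eigenvalues of H: -11.5311, -3.4689.
Both eigenvalues < 0, so H is negative definite -> x* is a strict local max.

max


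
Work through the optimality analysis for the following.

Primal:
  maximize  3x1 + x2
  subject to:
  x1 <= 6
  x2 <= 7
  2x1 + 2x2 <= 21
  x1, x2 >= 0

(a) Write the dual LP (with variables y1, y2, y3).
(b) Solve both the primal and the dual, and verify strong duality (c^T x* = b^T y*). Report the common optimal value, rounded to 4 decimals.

The standard primal-dual pair for 'max c^T x s.t. A x <= b, x >= 0' is:
  Dual:  min b^T y  s.t.  A^T y >= c,  y >= 0.

So the dual LP is:
  minimize  6y1 + 7y2 + 21y3
  subject to:
    y1 + 2y3 >= 3
    y2 + 2y3 >= 1
    y1, y2, y3 >= 0

Solving the primal: x* = (6, 4.5).
  primal value c^T x* = 22.5.
Solving the dual: y* = (2, 0, 0.5).
  dual value b^T y* = 22.5.
Strong duality: c^T x* = b^T y*. Confirmed.

22.5


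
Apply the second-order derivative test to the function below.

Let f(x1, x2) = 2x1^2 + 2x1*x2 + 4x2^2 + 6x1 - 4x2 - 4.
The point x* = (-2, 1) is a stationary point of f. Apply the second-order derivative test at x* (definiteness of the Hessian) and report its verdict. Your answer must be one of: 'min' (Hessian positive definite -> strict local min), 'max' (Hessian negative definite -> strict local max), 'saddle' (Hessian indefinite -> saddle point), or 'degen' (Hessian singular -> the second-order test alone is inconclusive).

Compute the Hessian H = grad^2 f:
  H = [[4, 2], [2, 8]]
Verify stationarity: grad f(x*) = H x* + g = (0, 0).
Eigenvalues of H: 3.1716, 8.8284.
Both eigenvalues > 0, so H is positive definite -> x* is a strict local min.

min


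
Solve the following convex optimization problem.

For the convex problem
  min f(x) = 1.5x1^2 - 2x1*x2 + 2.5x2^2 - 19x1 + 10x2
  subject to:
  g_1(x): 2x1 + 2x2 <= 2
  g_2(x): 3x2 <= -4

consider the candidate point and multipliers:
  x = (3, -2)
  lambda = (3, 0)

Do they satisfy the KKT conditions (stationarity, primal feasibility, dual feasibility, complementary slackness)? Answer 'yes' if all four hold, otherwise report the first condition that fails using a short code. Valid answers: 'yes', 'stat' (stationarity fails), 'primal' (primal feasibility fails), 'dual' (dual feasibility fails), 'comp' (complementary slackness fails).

Gradient of f: grad f(x) = Q x + c = (-6, -6)
Constraint values g_i(x) = a_i^T x - b_i:
  g_1((3, -2)) = 0
  g_2((3, -2)) = -2
Stationarity residual: grad f(x) + sum_i lambda_i a_i = (0, 0)
  -> stationarity OK
Primal feasibility (all g_i <= 0): OK
Dual feasibility (all lambda_i >= 0): OK
Complementary slackness (lambda_i * g_i(x) = 0 for all i): OK

Verdict: yes, KKT holds.

yes


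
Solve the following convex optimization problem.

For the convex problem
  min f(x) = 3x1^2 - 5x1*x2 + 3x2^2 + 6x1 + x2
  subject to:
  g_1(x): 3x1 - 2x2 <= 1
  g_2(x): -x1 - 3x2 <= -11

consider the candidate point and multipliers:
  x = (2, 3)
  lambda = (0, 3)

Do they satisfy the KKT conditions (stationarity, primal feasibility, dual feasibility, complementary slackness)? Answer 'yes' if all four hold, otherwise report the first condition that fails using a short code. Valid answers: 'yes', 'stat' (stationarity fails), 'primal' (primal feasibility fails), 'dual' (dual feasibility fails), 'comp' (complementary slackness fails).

Gradient of f: grad f(x) = Q x + c = (3, 9)
Constraint values g_i(x) = a_i^T x - b_i:
  g_1((2, 3)) = -1
  g_2((2, 3)) = 0
Stationarity residual: grad f(x) + sum_i lambda_i a_i = (0, 0)
  -> stationarity OK
Primal feasibility (all g_i <= 0): OK
Dual feasibility (all lambda_i >= 0): OK
Complementary slackness (lambda_i * g_i(x) = 0 for all i): OK

Verdict: yes, KKT holds.

yes


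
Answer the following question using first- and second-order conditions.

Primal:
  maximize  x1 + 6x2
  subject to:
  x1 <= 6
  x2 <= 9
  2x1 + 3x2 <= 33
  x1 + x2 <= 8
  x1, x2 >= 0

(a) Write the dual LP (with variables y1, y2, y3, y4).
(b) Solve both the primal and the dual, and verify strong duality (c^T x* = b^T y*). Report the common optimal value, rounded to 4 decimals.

The standard primal-dual pair for 'max c^T x s.t. A x <= b, x >= 0' is:
  Dual:  min b^T y  s.t.  A^T y >= c,  y >= 0.

So the dual LP is:
  minimize  6y1 + 9y2 + 33y3 + 8y4
  subject to:
    y1 + 2y3 + y4 >= 1
    y2 + 3y3 + y4 >= 6
    y1, y2, y3, y4 >= 0

Solving the primal: x* = (0, 8).
  primal value c^T x* = 48.
Solving the dual: y* = (0, 0, 0, 6).
  dual value b^T y* = 48.
Strong duality: c^T x* = b^T y*. Confirmed.

48


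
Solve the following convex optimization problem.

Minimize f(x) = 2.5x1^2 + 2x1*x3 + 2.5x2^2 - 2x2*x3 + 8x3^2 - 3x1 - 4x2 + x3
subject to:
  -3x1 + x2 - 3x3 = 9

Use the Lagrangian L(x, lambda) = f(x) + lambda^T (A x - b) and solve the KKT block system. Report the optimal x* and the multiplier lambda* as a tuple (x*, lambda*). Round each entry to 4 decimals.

Form the Lagrangian:
  L(x, lambda) = (1/2) x^T Q x + c^T x + lambda^T (A x - b)
Stationarity (grad_x L = 0): Q x + c + A^T lambda = 0.
Primal feasibility: A x = b.

This gives the KKT block system:
  [ Q   A^T ] [ x     ]   [-c ]
  [ A    0  ] [ lambda ] = [ b ]

Solving the linear system:
  x*      = (-1.9948, 1.5332, -0.4941)
  lambda* = (-4.6541)
  f(x*)   = 20.6222

x* = (-1.9948, 1.5332, -0.4941), lambda* = (-4.6541)


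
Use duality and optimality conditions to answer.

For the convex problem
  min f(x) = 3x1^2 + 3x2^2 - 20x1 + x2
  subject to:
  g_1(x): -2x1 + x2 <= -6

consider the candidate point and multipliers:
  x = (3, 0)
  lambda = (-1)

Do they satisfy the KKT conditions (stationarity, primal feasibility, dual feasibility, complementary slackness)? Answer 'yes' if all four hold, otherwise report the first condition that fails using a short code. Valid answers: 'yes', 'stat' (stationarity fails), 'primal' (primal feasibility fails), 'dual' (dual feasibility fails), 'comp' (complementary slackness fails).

Gradient of f: grad f(x) = Q x + c = (-2, 1)
Constraint values g_i(x) = a_i^T x - b_i:
  g_1((3, 0)) = 0
Stationarity residual: grad f(x) + sum_i lambda_i a_i = (0, 0)
  -> stationarity OK
Primal feasibility (all g_i <= 0): OK
Dual feasibility (all lambda_i >= 0): FAILS
Complementary slackness (lambda_i * g_i(x) = 0 for all i): OK

Verdict: the first failing condition is dual_feasibility -> dual.

dual


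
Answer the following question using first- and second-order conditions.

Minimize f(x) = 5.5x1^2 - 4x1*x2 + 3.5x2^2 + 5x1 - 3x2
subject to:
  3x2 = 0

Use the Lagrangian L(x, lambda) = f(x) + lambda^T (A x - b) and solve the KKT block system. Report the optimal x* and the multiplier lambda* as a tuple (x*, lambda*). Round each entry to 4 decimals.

Form the Lagrangian:
  L(x, lambda) = (1/2) x^T Q x + c^T x + lambda^T (A x - b)
Stationarity (grad_x L = 0): Q x + c + A^T lambda = 0.
Primal feasibility: A x = b.

This gives the KKT block system:
  [ Q   A^T ] [ x     ]   [-c ]
  [ A    0  ] [ lambda ] = [ b ]

Solving the linear system:
  x*      = (-0.4545, 0)
  lambda* = (0.3939)
  f(x*)   = -1.1364

x* = (-0.4545, 0), lambda* = (0.3939)


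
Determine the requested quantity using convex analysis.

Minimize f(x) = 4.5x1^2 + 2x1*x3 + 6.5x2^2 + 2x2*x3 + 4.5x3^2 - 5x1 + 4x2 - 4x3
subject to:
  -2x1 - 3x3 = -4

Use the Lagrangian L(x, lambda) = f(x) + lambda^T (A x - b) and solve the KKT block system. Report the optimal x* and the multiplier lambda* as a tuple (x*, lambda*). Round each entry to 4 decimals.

Form the Lagrangian:
  L(x, lambda) = (1/2) x^T Q x + c^T x + lambda^T (A x - b)
Stationarity (grad_x L = 0): Q x + c + A^T lambda = 0.
Primal feasibility: A x = b.

This gives the KKT block system:
  [ Q   A^T ] [ x     ]   [-c ]
  [ A    0  ] [ lambda ] = [ b ]

Solving the linear system:
  x*      = (0.6848, -0.4426, 0.8768)
  lambda* = (1.4585)
  f(x*)   = -1.4338

x* = (0.6848, -0.4426, 0.8768), lambda* = (1.4585)


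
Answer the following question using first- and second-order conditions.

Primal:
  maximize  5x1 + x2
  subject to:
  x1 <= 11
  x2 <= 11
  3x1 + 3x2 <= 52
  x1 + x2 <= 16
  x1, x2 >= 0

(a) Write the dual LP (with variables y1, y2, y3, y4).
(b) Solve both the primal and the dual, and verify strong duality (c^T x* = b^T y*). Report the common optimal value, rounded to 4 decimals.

The standard primal-dual pair for 'max c^T x s.t. A x <= b, x >= 0' is:
  Dual:  min b^T y  s.t.  A^T y >= c,  y >= 0.

So the dual LP is:
  minimize  11y1 + 11y2 + 52y3 + 16y4
  subject to:
    y1 + 3y3 + y4 >= 5
    y2 + 3y3 + y4 >= 1
    y1, y2, y3, y4 >= 0

Solving the primal: x* = (11, 5).
  primal value c^T x* = 60.
Solving the dual: y* = (4, 0, 0, 1).
  dual value b^T y* = 60.
Strong duality: c^T x* = b^T y*. Confirmed.

60


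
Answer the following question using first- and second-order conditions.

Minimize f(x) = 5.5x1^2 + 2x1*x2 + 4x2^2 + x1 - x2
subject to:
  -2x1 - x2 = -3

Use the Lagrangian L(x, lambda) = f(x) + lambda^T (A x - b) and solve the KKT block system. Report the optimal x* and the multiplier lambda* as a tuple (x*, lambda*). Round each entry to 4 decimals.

Form the Lagrangian:
  L(x, lambda) = (1/2) x^T Q x + c^T x + lambda^T (A x - b)
Stationarity (grad_x L = 0): Q x + c + A^T lambda = 0.
Primal feasibility: A x = b.

This gives the KKT block system:
  [ Q   A^T ] [ x     ]   [-c ]
  [ A    0  ] [ lambda ] = [ b ]

Solving the linear system:
  x*      = (1.1143, 0.7714)
  lambda* = (7.4)
  f(x*)   = 11.2714

x* = (1.1143, 0.7714), lambda* = (7.4)


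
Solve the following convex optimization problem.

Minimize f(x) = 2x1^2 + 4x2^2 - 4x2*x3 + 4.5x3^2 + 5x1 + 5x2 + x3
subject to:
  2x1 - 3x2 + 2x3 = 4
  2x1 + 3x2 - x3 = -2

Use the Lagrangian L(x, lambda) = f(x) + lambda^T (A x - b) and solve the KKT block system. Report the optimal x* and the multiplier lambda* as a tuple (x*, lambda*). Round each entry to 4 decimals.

Form the Lagrangian:
  L(x, lambda) = (1/2) x^T Q x + c^T x + lambda^T (A x - b)
Stationarity (grad_x L = 0): Q x + c + A^T lambda = 0.
Primal feasibility: A x = b.

This gives the KKT block system:
  [ Q   A^T ] [ x     ]   [-c ]
  [ A    0  ] [ lambda ] = [ b ]

Solving the linear system:
  x*      = (0.5603, -1.1207, -0.2414)
  lambda* = (-2.3103, -1.3103)
  f(x*)   = 1.7888

x* = (0.5603, -1.1207, -0.2414), lambda* = (-2.3103, -1.3103)


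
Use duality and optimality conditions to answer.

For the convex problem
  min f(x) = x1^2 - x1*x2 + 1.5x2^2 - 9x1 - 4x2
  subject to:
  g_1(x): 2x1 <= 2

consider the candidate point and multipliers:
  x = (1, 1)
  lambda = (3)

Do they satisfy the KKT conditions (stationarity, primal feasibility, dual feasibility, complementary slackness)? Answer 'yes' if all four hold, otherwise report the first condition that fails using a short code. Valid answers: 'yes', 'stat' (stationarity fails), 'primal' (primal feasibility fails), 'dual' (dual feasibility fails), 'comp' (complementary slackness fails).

Gradient of f: grad f(x) = Q x + c = (-8, -2)
Constraint values g_i(x) = a_i^T x - b_i:
  g_1((1, 1)) = 0
Stationarity residual: grad f(x) + sum_i lambda_i a_i = (-2, -2)
  -> stationarity FAILS
Primal feasibility (all g_i <= 0): OK
Dual feasibility (all lambda_i >= 0): OK
Complementary slackness (lambda_i * g_i(x) = 0 for all i): OK

Verdict: the first failing condition is stationarity -> stat.

stat


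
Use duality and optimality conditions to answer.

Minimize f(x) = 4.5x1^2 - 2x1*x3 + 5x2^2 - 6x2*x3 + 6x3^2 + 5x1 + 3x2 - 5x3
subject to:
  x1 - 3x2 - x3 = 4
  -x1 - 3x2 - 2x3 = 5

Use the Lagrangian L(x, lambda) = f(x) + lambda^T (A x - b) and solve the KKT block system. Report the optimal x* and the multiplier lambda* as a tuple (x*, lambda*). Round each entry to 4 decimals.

Form the Lagrangian:
  L(x, lambda) = (1/2) x^T Q x + c^T x + lambda^T (A x - b)
Stationarity (grad_x L = 0): Q x + c + A^T lambda = 0.
Primal feasibility: A x = b.

This gives the KKT block system:
  [ Q   A^T ] [ x     ]   [-c ]
  [ A    0  ] [ lambda ] = [ b ]

Solving the linear system:
  x*      = (-0.2828, -1.2828, -0.4343)
  lambda* = (-2.8653, 0.4579)
  f(x*)   = 3.0404

x* = (-0.2828, -1.2828, -0.4343), lambda* = (-2.8653, 0.4579)


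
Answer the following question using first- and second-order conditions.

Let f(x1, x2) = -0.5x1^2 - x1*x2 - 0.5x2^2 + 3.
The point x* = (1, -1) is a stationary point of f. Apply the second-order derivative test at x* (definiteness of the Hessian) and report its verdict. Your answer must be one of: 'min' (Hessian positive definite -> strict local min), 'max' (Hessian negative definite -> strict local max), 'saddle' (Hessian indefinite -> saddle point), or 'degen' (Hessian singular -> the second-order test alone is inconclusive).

Compute the Hessian H = grad^2 f:
  H = [[-1, -1], [-1, -1]]
Verify stationarity: grad f(x*) = H x* + g = (0, 0).
Eigenvalues of H: -2, 0.
H has a zero eigenvalue (singular; negative semidefinite but not definite), so H is neither positive definite, negative definite, nor indefinite. The second-order test alone is inconclusive -> degen.
(Indeed, f is constant along the null direction of H through x*, so x* is not a strict local extremum.)

degen


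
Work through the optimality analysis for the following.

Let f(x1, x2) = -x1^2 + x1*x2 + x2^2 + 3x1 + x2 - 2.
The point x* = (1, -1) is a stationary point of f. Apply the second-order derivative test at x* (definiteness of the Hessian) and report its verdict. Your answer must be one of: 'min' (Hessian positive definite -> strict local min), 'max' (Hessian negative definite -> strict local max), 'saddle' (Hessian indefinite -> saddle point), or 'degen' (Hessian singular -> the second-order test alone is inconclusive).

Compute the Hessian H = grad^2 f:
  H = [[-2, 1], [1, 2]]
Verify stationarity: grad f(x*) = H x* + g = (0, 0).
Eigenvalues of H: -2.2361, 2.2361.
Eigenvalues have mixed signs, so H is indefinite -> x* is a saddle point.

saddle


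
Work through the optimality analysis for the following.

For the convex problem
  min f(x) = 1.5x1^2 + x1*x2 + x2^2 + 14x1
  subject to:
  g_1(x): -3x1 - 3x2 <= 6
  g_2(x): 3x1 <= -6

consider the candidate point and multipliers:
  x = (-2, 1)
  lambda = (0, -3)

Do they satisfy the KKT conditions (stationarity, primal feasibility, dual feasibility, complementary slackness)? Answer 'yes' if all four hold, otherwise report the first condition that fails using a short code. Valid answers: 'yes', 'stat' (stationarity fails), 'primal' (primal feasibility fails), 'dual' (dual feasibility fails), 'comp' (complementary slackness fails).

Gradient of f: grad f(x) = Q x + c = (9, 0)
Constraint values g_i(x) = a_i^T x - b_i:
  g_1((-2, 1)) = -3
  g_2((-2, 1)) = 0
Stationarity residual: grad f(x) + sum_i lambda_i a_i = (0, 0)
  -> stationarity OK
Primal feasibility (all g_i <= 0): OK
Dual feasibility (all lambda_i >= 0): FAILS
Complementary slackness (lambda_i * g_i(x) = 0 for all i): OK

Verdict: the first failing condition is dual_feasibility -> dual.

dual


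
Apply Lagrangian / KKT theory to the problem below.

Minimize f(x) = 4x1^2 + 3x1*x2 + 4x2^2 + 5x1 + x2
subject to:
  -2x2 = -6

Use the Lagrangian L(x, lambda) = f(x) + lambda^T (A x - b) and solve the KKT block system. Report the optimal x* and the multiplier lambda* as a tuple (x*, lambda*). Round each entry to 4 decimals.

Form the Lagrangian:
  L(x, lambda) = (1/2) x^T Q x + c^T x + lambda^T (A x - b)
Stationarity (grad_x L = 0): Q x + c + A^T lambda = 0.
Primal feasibility: A x = b.

This gives the KKT block system:
  [ Q   A^T ] [ x     ]   [-c ]
  [ A    0  ] [ lambda ] = [ b ]

Solving the linear system:
  x*      = (-1.75, 3)
  lambda* = (9.875)
  f(x*)   = 26.75

x* = (-1.75, 3), lambda* = (9.875)


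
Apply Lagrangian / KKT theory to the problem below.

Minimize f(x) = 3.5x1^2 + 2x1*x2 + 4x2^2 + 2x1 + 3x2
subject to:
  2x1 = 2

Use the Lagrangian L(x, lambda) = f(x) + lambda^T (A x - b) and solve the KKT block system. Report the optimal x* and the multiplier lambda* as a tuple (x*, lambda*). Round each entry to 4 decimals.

Form the Lagrangian:
  L(x, lambda) = (1/2) x^T Q x + c^T x + lambda^T (A x - b)
Stationarity (grad_x L = 0): Q x + c + A^T lambda = 0.
Primal feasibility: A x = b.

This gives the KKT block system:
  [ Q   A^T ] [ x     ]   [-c ]
  [ A    0  ] [ lambda ] = [ b ]

Solving the linear system:
  x*      = (1, -0.625)
  lambda* = (-3.875)
  f(x*)   = 3.9375

x* = (1, -0.625), lambda* = (-3.875)


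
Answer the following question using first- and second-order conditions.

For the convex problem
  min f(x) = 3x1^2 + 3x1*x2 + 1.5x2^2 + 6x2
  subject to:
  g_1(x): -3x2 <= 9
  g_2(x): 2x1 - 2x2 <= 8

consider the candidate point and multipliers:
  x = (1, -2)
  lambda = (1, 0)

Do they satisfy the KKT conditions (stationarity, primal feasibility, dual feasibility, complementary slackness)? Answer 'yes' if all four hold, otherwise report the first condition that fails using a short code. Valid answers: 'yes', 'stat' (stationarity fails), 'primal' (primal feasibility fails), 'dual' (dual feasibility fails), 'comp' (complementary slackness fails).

Gradient of f: grad f(x) = Q x + c = (0, 3)
Constraint values g_i(x) = a_i^T x - b_i:
  g_1((1, -2)) = -3
  g_2((1, -2)) = -2
Stationarity residual: grad f(x) + sum_i lambda_i a_i = (0, 0)
  -> stationarity OK
Primal feasibility (all g_i <= 0): OK
Dual feasibility (all lambda_i >= 0): OK
Complementary slackness (lambda_i * g_i(x) = 0 for all i): FAILS

Verdict: the first failing condition is complementary_slackness -> comp.

comp


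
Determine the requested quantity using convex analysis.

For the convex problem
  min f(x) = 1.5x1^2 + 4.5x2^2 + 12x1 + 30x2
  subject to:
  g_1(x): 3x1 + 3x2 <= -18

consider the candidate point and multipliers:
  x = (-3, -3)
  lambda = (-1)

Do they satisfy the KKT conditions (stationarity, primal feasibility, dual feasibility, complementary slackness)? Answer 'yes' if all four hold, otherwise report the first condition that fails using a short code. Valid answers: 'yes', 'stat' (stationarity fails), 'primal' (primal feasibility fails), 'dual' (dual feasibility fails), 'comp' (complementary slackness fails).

Gradient of f: grad f(x) = Q x + c = (3, 3)
Constraint values g_i(x) = a_i^T x - b_i:
  g_1((-3, -3)) = 0
Stationarity residual: grad f(x) + sum_i lambda_i a_i = (0, 0)
  -> stationarity OK
Primal feasibility (all g_i <= 0): OK
Dual feasibility (all lambda_i >= 0): FAILS
Complementary slackness (lambda_i * g_i(x) = 0 for all i): OK

Verdict: the first failing condition is dual_feasibility -> dual.

dual


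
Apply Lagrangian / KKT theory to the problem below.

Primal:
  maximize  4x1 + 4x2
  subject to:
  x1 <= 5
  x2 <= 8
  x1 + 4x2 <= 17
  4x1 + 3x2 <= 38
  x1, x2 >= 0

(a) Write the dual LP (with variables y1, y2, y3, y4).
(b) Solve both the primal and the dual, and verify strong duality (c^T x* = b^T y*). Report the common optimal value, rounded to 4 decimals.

The standard primal-dual pair for 'max c^T x s.t. A x <= b, x >= 0' is:
  Dual:  min b^T y  s.t.  A^T y >= c,  y >= 0.

So the dual LP is:
  minimize  5y1 + 8y2 + 17y3 + 38y4
  subject to:
    y1 + y3 + 4y4 >= 4
    y2 + 4y3 + 3y4 >= 4
    y1, y2, y3, y4 >= 0

Solving the primal: x* = (5, 3).
  primal value c^T x* = 32.
Solving the dual: y* = (3, 0, 1, 0).
  dual value b^T y* = 32.
Strong duality: c^T x* = b^T y*. Confirmed.

32


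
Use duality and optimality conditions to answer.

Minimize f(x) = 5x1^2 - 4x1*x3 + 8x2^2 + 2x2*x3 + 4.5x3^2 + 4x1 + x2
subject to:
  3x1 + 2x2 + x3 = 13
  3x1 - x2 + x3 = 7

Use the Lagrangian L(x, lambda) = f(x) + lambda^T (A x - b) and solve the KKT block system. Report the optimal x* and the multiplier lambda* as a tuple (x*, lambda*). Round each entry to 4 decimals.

Form the Lagrangian:
  L(x, lambda) = (1/2) x^T Q x + c^T x + lambda^T (A x - b)
Stationarity (grad_x L = 0): Q x + c + A^T lambda = 0.
Primal feasibility: A x = b.

This gives the KKT block system:
  [ Q   A^T ] [ x     ]   [-c ]
  [ A    0  ] [ lambda ] = [ b ]

Solving the linear system:
  x*      = (2.4957, 2, 1.513)
  lambda* = (-14.5536, 6.9188)
  f(x*)   = 76.3739

x* = (2.4957, 2, 1.513), lambda* = (-14.5536, 6.9188)


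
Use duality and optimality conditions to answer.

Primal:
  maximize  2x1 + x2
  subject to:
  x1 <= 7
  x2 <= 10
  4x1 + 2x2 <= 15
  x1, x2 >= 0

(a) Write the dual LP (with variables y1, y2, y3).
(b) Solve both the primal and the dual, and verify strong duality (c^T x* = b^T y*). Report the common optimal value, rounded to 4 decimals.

The standard primal-dual pair for 'max c^T x s.t. A x <= b, x >= 0' is:
  Dual:  min b^T y  s.t.  A^T y >= c,  y >= 0.

So the dual LP is:
  minimize  7y1 + 10y2 + 15y3
  subject to:
    y1 + 4y3 >= 2
    y2 + 2y3 >= 1
    y1, y2, y3 >= 0

Solving the primal: x* = (3.75, 0).
  primal value c^T x* = 7.5.
Solving the dual: y* = (0, 0, 0.5).
  dual value b^T y* = 7.5.
Strong duality: c^T x* = b^T y*. Confirmed.

7.5


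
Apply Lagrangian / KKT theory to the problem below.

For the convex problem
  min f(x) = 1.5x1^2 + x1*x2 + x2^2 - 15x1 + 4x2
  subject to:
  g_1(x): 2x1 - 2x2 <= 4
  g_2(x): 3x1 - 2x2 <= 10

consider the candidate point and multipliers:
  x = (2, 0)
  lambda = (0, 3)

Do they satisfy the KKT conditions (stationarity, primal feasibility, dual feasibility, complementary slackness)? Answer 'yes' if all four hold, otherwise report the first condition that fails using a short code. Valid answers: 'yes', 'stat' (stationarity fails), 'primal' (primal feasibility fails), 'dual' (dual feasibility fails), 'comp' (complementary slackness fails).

Gradient of f: grad f(x) = Q x + c = (-9, 6)
Constraint values g_i(x) = a_i^T x - b_i:
  g_1((2, 0)) = 0
  g_2((2, 0)) = -4
Stationarity residual: grad f(x) + sum_i lambda_i a_i = (0, 0)
  -> stationarity OK
Primal feasibility (all g_i <= 0): OK
Dual feasibility (all lambda_i >= 0): OK
Complementary slackness (lambda_i * g_i(x) = 0 for all i): FAILS

Verdict: the first failing condition is complementary_slackness -> comp.

comp


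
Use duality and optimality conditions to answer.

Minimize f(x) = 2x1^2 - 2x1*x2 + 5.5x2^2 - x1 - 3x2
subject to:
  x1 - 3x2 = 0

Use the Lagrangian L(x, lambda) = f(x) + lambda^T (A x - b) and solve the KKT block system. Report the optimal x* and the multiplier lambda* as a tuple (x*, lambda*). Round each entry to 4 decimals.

Form the Lagrangian:
  L(x, lambda) = (1/2) x^T Q x + c^T x + lambda^T (A x - b)
Stationarity (grad_x L = 0): Q x + c + A^T lambda = 0.
Primal feasibility: A x = b.

This gives the KKT block system:
  [ Q   A^T ] [ x     ]   [-c ]
  [ A    0  ] [ lambda ] = [ b ]

Solving the linear system:
  x*      = (0.5143, 0.1714)
  lambda* = (-0.7143)
  f(x*)   = -0.5143

x* = (0.5143, 0.1714), lambda* = (-0.7143)


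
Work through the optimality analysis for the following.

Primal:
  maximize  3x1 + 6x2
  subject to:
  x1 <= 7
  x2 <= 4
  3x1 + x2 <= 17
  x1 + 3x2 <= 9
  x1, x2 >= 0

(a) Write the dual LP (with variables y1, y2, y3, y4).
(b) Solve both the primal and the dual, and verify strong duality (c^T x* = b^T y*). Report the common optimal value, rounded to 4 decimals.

The standard primal-dual pair for 'max c^T x s.t. A x <= b, x >= 0' is:
  Dual:  min b^T y  s.t.  A^T y >= c,  y >= 0.

So the dual LP is:
  minimize  7y1 + 4y2 + 17y3 + 9y4
  subject to:
    y1 + 3y3 + y4 >= 3
    y2 + y3 + 3y4 >= 6
    y1, y2, y3, y4 >= 0

Solving the primal: x* = (5.25, 1.25).
  primal value c^T x* = 23.25.
Solving the dual: y* = (0, 0, 0.375, 1.875).
  dual value b^T y* = 23.25.
Strong duality: c^T x* = b^T y*. Confirmed.

23.25


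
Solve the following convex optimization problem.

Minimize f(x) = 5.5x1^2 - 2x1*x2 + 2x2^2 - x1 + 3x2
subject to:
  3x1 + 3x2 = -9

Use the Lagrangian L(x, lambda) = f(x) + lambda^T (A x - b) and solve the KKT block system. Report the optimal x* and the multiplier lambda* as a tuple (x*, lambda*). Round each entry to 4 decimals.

Form the Lagrangian:
  L(x, lambda) = (1/2) x^T Q x + c^T x + lambda^T (A x - b)
Stationarity (grad_x L = 0): Q x + c + A^T lambda = 0.
Primal feasibility: A x = b.

This gives the KKT block system:
  [ Q   A^T ] [ x     ]   [-c ]
  [ A    0  ] [ lambda ] = [ b ]

Solving the linear system:
  x*      = (-0.7368, -2.2632)
  lambda* = (1.5263)
  f(x*)   = 3.8421

x* = (-0.7368, -2.2632), lambda* = (1.5263)


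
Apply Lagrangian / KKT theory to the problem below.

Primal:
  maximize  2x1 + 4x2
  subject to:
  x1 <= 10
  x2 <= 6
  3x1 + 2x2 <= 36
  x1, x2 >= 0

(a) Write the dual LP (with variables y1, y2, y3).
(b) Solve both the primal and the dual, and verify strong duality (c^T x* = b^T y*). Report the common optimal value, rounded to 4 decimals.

The standard primal-dual pair for 'max c^T x s.t. A x <= b, x >= 0' is:
  Dual:  min b^T y  s.t.  A^T y >= c,  y >= 0.

So the dual LP is:
  minimize  10y1 + 6y2 + 36y3
  subject to:
    y1 + 3y3 >= 2
    y2 + 2y3 >= 4
    y1, y2, y3 >= 0

Solving the primal: x* = (8, 6).
  primal value c^T x* = 40.
Solving the dual: y* = (0, 2.6667, 0.6667).
  dual value b^T y* = 40.
Strong duality: c^T x* = b^T y*. Confirmed.

40


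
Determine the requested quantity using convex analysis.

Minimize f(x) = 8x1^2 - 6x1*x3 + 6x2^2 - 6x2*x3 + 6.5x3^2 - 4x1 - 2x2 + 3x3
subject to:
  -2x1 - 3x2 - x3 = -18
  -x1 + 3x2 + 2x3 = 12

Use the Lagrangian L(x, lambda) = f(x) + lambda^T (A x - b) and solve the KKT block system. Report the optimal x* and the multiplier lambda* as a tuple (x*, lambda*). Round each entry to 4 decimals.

Form the Lagrangian:
  L(x, lambda) = (1/2) x^T Q x + c^T x + lambda^T (A x - b)
Stationarity (grad_x L = 0): Q x + c + A^T lambda = 0.
Primal feasibility: A x = b.

This gives the KKT block system:
  [ Q   A^T ] [ x     ]   [-c ]
  [ A    0  ] [ lambda ] = [ b ]

Solving the linear system:
  x*      = (2.9089, 3.1518, 2.7268)
  lambda* = (10.8897, 4.4028)
  f(x*)   = 66.7107

x* = (2.9089, 3.1518, 2.7268), lambda* = (10.8897, 4.4028)


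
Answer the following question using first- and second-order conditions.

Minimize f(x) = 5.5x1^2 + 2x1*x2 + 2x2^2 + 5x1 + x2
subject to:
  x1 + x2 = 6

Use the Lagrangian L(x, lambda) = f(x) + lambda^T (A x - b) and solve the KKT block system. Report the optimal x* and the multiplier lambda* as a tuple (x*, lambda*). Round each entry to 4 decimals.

Form the Lagrangian:
  L(x, lambda) = (1/2) x^T Q x + c^T x + lambda^T (A x - b)
Stationarity (grad_x L = 0): Q x + c + A^T lambda = 0.
Primal feasibility: A x = b.

This gives the KKT block system:
  [ Q   A^T ] [ x     ]   [-c ]
  [ A    0  ] [ lambda ] = [ b ]

Solving the linear system:
  x*      = (0.7273, 5.2727)
  lambda* = (-23.5455)
  f(x*)   = 75.0909

x* = (0.7273, 5.2727), lambda* = (-23.5455)


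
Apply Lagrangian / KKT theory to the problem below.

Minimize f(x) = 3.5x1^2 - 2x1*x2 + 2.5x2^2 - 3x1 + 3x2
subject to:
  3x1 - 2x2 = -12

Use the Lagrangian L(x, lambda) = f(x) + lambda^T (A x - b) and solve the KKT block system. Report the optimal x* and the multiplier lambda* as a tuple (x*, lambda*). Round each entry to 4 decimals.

Form the Lagrangian:
  L(x, lambda) = (1/2) x^T Q x + c^T x + lambda^T (A x - b)
Stationarity (grad_x L = 0): Q x + c + A^T lambda = 0.
Primal feasibility: A x = b.

This gives the KKT block system:
  [ Q   A^T ] [ x     ]   [-c ]
  [ A    0  ] [ lambda ] = [ b ]

Solving the linear system:
  x*      = (-2.8163, 1.7755)
  lambda* = (8.7551)
  f(x*)   = 59.4184

x* = (-2.8163, 1.7755), lambda* = (8.7551)


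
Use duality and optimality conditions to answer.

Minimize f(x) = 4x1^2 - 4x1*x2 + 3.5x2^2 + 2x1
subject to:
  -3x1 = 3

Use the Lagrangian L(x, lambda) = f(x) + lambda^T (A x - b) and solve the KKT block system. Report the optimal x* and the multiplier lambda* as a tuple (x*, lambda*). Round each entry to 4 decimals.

Form the Lagrangian:
  L(x, lambda) = (1/2) x^T Q x + c^T x + lambda^T (A x - b)
Stationarity (grad_x L = 0): Q x + c + A^T lambda = 0.
Primal feasibility: A x = b.

This gives the KKT block system:
  [ Q   A^T ] [ x     ]   [-c ]
  [ A    0  ] [ lambda ] = [ b ]

Solving the linear system:
  x*      = (-1, -0.5714)
  lambda* = (-1.2381)
  f(x*)   = 0.8571

x* = (-1, -0.5714), lambda* = (-1.2381)


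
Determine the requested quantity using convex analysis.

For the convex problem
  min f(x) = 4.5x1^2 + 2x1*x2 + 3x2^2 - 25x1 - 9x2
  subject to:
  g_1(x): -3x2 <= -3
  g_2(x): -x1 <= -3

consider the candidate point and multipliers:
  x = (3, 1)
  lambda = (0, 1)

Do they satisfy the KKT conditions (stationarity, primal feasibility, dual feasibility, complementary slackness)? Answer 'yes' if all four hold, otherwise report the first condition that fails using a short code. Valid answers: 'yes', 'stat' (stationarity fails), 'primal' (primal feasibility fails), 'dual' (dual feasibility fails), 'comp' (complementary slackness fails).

Gradient of f: grad f(x) = Q x + c = (4, 3)
Constraint values g_i(x) = a_i^T x - b_i:
  g_1((3, 1)) = 0
  g_2((3, 1)) = 0
Stationarity residual: grad f(x) + sum_i lambda_i a_i = (3, 3)
  -> stationarity FAILS
Primal feasibility (all g_i <= 0): OK
Dual feasibility (all lambda_i >= 0): OK
Complementary slackness (lambda_i * g_i(x) = 0 for all i): OK

Verdict: the first failing condition is stationarity -> stat.

stat


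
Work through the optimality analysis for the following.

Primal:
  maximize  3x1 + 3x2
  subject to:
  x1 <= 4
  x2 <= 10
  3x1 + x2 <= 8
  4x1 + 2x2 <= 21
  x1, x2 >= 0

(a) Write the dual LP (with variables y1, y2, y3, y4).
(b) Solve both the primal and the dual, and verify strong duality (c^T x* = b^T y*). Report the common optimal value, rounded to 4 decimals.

The standard primal-dual pair for 'max c^T x s.t. A x <= b, x >= 0' is:
  Dual:  min b^T y  s.t.  A^T y >= c,  y >= 0.

So the dual LP is:
  minimize  4y1 + 10y2 + 8y3 + 21y4
  subject to:
    y1 + 3y3 + 4y4 >= 3
    y2 + y3 + 2y4 >= 3
    y1, y2, y3, y4 >= 0

Solving the primal: x* = (0, 8).
  primal value c^T x* = 24.
Solving the dual: y* = (0, 0, 3, 0).
  dual value b^T y* = 24.
Strong duality: c^T x* = b^T y*. Confirmed.

24


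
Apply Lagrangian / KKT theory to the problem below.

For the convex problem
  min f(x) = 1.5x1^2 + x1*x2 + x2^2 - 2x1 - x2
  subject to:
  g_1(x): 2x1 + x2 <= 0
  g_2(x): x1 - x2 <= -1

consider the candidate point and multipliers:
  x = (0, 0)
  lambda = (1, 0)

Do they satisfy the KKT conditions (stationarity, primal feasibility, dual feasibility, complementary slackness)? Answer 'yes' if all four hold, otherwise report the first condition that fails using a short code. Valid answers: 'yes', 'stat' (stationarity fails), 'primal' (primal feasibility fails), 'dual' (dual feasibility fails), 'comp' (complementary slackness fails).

Gradient of f: grad f(x) = Q x + c = (-2, -1)
Constraint values g_i(x) = a_i^T x - b_i:
  g_1((0, 0)) = 0
  g_2((0, 0)) = 1
Stationarity residual: grad f(x) + sum_i lambda_i a_i = (0, 0)
  -> stationarity OK
Primal feasibility (all g_i <= 0): FAILS
Dual feasibility (all lambda_i >= 0): OK
Complementary slackness (lambda_i * g_i(x) = 0 for all i): OK

Verdict: the first failing condition is primal_feasibility -> primal.

primal


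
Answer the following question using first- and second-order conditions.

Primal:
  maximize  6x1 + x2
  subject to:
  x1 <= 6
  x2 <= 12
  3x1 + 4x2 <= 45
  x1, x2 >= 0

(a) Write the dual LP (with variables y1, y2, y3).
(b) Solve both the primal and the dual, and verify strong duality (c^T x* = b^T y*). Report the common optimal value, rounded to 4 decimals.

The standard primal-dual pair for 'max c^T x s.t. A x <= b, x >= 0' is:
  Dual:  min b^T y  s.t.  A^T y >= c,  y >= 0.

So the dual LP is:
  minimize  6y1 + 12y2 + 45y3
  subject to:
    y1 + 3y3 >= 6
    y2 + 4y3 >= 1
    y1, y2, y3 >= 0

Solving the primal: x* = (6, 6.75).
  primal value c^T x* = 42.75.
Solving the dual: y* = (5.25, 0, 0.25).
  dual value b^T y* = 42.75.
Strong duality: c^T x* = b^T y*. Confirmed.

42.75


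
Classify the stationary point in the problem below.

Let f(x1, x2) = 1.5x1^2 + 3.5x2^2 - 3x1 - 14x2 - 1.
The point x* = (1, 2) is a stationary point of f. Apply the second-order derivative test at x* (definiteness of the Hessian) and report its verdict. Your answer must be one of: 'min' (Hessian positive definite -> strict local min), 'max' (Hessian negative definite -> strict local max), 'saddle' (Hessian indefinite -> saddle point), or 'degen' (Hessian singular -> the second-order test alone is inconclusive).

Compute the Hessian H = grad^2 f:
  H = [[3, 0], [0, 7]]
Verify stationarity: grad f(x*) = H x* + g = (0, 0).
Eigenvalues of H: 3, 7.
Both eigenvalues > 0, so H is positive definite -> x* is a strict local min.

min
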